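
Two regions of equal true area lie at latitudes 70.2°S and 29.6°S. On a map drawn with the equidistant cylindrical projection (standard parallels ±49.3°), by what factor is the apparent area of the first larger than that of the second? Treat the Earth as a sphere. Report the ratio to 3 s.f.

The equidistant cylindrical projection with φ₀ = 49.3° has h = 1 (meridians true) and k = cos φ₀ / cos φ along parallels.
Areal scale at 70.2°: h·k = 1.000 × 1.925 = 1.925.
Areal scale at 29.6°: h·k = 1.000 × 0.7500 = 0.7500.
Ratio = 1.925/0.7500 ≈ 2.57.

2.57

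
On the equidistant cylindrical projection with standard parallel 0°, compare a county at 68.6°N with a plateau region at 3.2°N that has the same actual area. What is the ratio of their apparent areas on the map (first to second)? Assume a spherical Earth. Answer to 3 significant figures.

Plate carrée maps x = Rλ, y = Rφ. The meridian scale is h = 1 and the parallel scale is k = 1/cos φ = sec φ.
Areal scale at 68.6°: h·k = 1.000 × 2.741 = 2.741.
Areal scale at 3.2°: h·k = 1.000 × 1.002 = 1.002.
Ratio = 2.741/1.002 ≈ 2.74.

2.74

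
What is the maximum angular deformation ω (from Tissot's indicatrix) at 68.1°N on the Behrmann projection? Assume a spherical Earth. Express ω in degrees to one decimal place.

Behrmann is a cylindrical equal-area projection with standard parallels at ±30°. Cylindrical equal-area (φ₀ = 30°): h = cos φ / cos 30° along meridians, k = cos 30° / cos φ along parallels; h·k = 1.
At 68.1°: h = 0.4307, k = 2.322; principal scales a = 2.322, b = 0.4307.
sin(ω/2) = (a − b)/(a + b) = 1.891/2.753 = 0.6871, so ω = 2 arcsin(0.6871) ≈ 86.8°.

86.8°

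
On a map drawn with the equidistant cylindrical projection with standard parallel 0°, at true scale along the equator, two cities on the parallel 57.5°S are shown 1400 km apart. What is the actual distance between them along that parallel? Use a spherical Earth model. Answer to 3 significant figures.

752 km

In the plate carrée (x = Rλ, y = Rφ), meridians are true-scale (h = 1) and parallels are stretched by k = sec φ.
Along the parallel at 57.5°, map distances are exaggerated by k = sec 57.5° = 1.861.
True distance = 1400 / 1.861 = 1400 × cos 57.5° ≈ 752 km.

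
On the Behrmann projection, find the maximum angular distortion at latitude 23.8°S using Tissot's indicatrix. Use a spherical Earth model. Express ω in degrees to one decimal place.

Behrmann is a cylindrical equal-area projection with standard parallels at ±30°. Cylindrical equal-area (φ₀ = 30°): h = cos φ / cos 30° along meridians, k = cos 30° / cos φ along parallels; h·k = 1.
At 23.8°: h = 1.057, k = 0.9465; principal scales a = 1.057, b = 0.9465.
sin(ω/2) = (a − b)/(a + b) = 0.1100/2.003 = 0.05491, so ω = 2 arcsin(0.05491) ≈ 6.3°.

6.3°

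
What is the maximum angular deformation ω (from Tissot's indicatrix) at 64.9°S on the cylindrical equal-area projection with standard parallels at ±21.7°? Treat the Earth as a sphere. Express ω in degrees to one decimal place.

81.8°

A cylindrical equal-area projection with standard parallel φ₀ has meridian scale h = cos φ / cos φ₀ and parallel scale k = cos φ₀ / cos φ (so areas are preserved, h·k = 1).
At 64.9°: h = 0.4566, k = 2.190; principal scales a = 2.190, b = 0.4566.
sin(ω/2) = (a − b)/(a + b) = 1.734/2.647 = 0.6550, so ω = 2 arcsin(0.6550) ≈ 81.8°.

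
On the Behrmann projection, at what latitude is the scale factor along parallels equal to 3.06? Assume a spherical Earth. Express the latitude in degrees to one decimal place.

73.6°

The Behrmann projection is cylindrical equal-area with φ₀ = 30°. For cylindrical equal-area with standard parallel φ₀, h = cos φ / cos φ₀ and k = cos φ₀ / cos φ, so h·k = 1.
k = cos φ₀ / cos φ = 3.06  ⇒  cos φ = cos 30° / 3.06 = 0.2830.
φ = arccos(0.2830) ≈ 73.6°.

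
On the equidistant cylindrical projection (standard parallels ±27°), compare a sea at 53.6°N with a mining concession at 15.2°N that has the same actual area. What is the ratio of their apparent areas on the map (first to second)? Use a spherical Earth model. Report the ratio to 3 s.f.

In the equirectangular projection with standard parallel φ₀ = 27° (x = Rλ cos φ₀, y = Rφ), meridians are true-scale (h = 1) and the parallel scale is k = cos φ₀ / cos φ.
Areal scale at 53.6°: h·k = 1.000 × 1.501 = 1.501.
Areal scale at 15.2°: h·k = 1.000 × 0.9233 = 0.9233.
Ratio = 1.501/0.9233 ≈ 1.63.

1.63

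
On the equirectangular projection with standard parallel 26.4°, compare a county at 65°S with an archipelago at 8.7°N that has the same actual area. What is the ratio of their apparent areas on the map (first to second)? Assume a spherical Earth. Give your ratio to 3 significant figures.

In the equirectangular projection with standard parallel φ₀ = 26.4° (x = Rλ cos φ₀, y = Rφ), meridians are true-scale (h = 1) and the parallel scale is k = cos φ₀ / cos φ.
Areal scale at 65°: h·k = 1.000 × 2.119 = 2.119.
Areal scale at 8.7°: h·k = 1.000 × 0.9061 = 0.9061.
Ratio = 2.119/0.9061 ≈ 2.34.

2.34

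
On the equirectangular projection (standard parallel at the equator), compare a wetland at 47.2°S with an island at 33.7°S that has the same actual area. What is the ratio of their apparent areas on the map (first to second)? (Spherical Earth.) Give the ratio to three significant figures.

1.22

Plate carrée maps x = Rλ, y = Rφ. The meridian scale is h = 1 and the parallel scale is k = 1/cos φ = sec φ.
Areal scale at 47.2°: h·k = 1.000 × 1.472 = 1.472.
Areal scale at 33.7°: h·k = 1.000 × 1.202 = 1.202.
Ratio = 1.472/1.202 ≈ 1.22.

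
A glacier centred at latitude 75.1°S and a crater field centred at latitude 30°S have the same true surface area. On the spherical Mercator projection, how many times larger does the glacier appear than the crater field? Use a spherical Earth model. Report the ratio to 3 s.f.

11.3

Mercator areal scale is sec²φ.
At 75.1°: sec²(75.1°) = 1/0.2571² = 15.12.
At 30°: sec²(30°) = 1/0.8660² = 1.333.
Ratio = 15.12/1.333 = cos²(30°)/cos²(75.1°) ≈ 11.3.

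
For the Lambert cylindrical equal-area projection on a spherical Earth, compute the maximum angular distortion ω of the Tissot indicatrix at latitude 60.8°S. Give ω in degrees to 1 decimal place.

76.0°

The Lambert cylindrical equal-area projection is the cylindrical equal-area projection with its standard parallel at the equator (φ₀ = 0). For cylindrical equal-area with standard parallel φ₀, h = cos φ / cos φ₀ and k = cos φ₀ / cos φ, so h·k = 1.
At 60.8°: h = 0.4879, k = 2.050; principal scales a = 2.050, b = 0.4879.
sin(ω/2) = (a − b)/(a + b) = 1.562/2.538 = 0.6155, so ω = 2 arcsin(0.6155) ≈ 76.0°.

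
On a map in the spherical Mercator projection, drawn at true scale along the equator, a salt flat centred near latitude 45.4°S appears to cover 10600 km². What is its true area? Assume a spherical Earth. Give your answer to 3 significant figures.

5230 km²

The Mercator projection is conformal; its linear scale factor is the same in every direction and equals sec φ = 1/cos φ.
Areal scale = k² = sec²φ = 1/cos²(45.4°) = 1/0.7022² = 2.028.
True area = apparent / (areal scale) = 10600 / 2.028 ≈ 5230 km².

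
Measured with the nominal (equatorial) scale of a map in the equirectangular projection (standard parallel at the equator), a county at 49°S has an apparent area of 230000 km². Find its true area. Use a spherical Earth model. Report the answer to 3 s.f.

151000 km²

For the equirectangular projection with φ₀ = 0 (plate carrée), h = 1 along meridians and k = sec φ along parallels.
Areal scale = h·k = 1 × sec φ; at 49°, h = 1.000, k = 1.524, so h·k = 1.524.
True area = apparent / (areal scale) = 230000 / 1.524 ≈ 151000 km².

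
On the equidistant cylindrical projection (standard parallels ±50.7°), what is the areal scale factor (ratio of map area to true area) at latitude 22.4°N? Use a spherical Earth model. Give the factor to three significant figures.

With standard parallel φ₀ = 50.7°, the equirectangular projection gives x = Rλ cos φ₀, y = Rφ, so h = 1 and k = cos 50.7° / cos φ.
Areal scale = h·k = 1 × cos φ₀ / cos φ; at 22.4°, h = 1.000, k = 0.6851, so h·k = 0.6851.

0.685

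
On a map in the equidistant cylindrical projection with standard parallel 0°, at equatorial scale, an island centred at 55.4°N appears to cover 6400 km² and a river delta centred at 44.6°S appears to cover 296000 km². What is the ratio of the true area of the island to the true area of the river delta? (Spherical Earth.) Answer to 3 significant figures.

Plate carrée has h = 1 and k = sec φ, giving areal scale sec φ; true area = (apparent area) · cos φ.
True area of island: 6400 × cos(55.4°) = 6400 × 0.5678 = 3634 km².
True area of river delta: 296000 × cos(44.6°) = 296000 × 0.7120 = 210800 km².
Ratio = 3634 / 210800 ≈ 0.0172.

0.0172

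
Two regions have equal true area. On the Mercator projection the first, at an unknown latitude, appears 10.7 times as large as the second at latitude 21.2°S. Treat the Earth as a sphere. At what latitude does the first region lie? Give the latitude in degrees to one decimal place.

73.4°

For equal true areas on Mercator, apparent areas scale as sec²φ, so the ratio is cos²φ₂ / cos²φ₁.
cos²φ₂ / cos²φ₁ = 10.7  ⇒  cos φ₁ = cos 21.2° / √10.7 = 0.9323/3.271 = 0.2850.
φ₁ = arccos(0.2850) ≈ 73.4°.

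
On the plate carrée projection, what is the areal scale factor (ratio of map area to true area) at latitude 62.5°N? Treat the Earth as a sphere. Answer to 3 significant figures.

Plate carrée maps x = Rλ, y = Rφ. The meridian scale is h = 1 and the parallel scale is k = 1/cos φ = sec φ.
Areal scale = h·k = 1 × sec φ; at 62.5°, h = 1.000, k = 2.166, so h·k = 2.166.

2.17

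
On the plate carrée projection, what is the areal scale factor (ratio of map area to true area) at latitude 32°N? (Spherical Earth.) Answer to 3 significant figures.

For the equirectangular projection with φ₀ = 0 (plate carrée), h = 1 along meridians and k = sec φ along parallels.
Areal scale = h·k = 1 × sec φ; at 32°, h = 1.000, k = 1.179, so h·k = 1.179.

1.18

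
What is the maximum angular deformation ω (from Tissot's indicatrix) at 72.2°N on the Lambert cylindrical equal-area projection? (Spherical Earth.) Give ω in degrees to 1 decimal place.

112.0°

The Lambert cylindrical equal-area projection is the cylindrical equal-area projection with its standard parallel at the equator (φ₀ = 0). A cylindrical equal-area projection with standard parallel φ₀ has meridian scale h = cos φ / cos φ₀ and parallel scale k = cos φ₀ / cos φ (so areas are preserved, h·k = 1).
At 72.2°: h = 0.3057, k = 3.271; principal scales a = 3.271, b = 0.3057.
sin(ω/2) = (a − b)/(a + b) = 2.966/3.577 = 0.8291, so ω = 2 arcsin(0.8291) ≈ 112.0°.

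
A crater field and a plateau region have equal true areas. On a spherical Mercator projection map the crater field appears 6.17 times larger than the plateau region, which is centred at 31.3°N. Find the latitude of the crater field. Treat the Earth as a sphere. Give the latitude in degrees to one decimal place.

For equal true areas on Mercator, apparent areas scale as sec²φ, so the ratio is cos²φ₂ / cos²φ₁.
cos²φ₂ / cos²φ₁ = 6.17  ⇒  cos φ₁ = cos 31.3° / √6.17 = 0.8545/2.484 = 0.3440.
φ₁ = arccos(0.3440) ≈ 69.9°.

69.9°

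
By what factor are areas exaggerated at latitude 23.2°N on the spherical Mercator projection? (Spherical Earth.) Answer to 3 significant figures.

1.18

Mercator is conformal, so the point scale is isotropic: h = k = sec φ = 1/cos φ.
Areal scale = k² = sec²φ = 1/cos²(23.2°) = 1/0.9191² = 1.184.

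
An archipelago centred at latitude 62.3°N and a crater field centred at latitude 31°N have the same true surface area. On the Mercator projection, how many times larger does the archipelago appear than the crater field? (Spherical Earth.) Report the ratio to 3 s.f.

3.40

Mercator areal scale is sec²φ.
At 62.3°: sec²(62.3°) = 1/0.4648² = 4.628.
At 31°: sec²(31°) = 1/0.8572² = 1.361.
Ratio = 4.628/1.361 = cos²(31°)/cos²(62.3°) ≈ 3.40.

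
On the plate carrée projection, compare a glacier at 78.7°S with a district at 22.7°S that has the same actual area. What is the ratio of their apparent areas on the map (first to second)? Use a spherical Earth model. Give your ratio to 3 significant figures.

4.71

For the equirectangular projection with φ₀ = 0 (plate carrée), h = 1 along meridians and k = sec φ along parallels.
Areal scale at 78.7°: h·k = 1.000 × 5.103 = 5.103.
Areal scale at 22.7°: h·k = 1.000 × 1.084 = 1.084.
Ratio = 5.103/1.084 ≈ 4.71.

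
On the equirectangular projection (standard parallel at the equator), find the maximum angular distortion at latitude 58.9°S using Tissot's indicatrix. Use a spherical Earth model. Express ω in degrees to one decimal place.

In the plate carrée (x = Rλ, y = Rφ), meridians are true-scale (h = 1) and parallels are stretched by k = sec φ.
At 58.9°: h = 1.000, k = 1.936; principal scales a = 1.936, b = 1.000.
sin(ω/2) = (a − b)/(a + b) = 0.9360/2.936 = 0.3188, so ω = 2 arcsin(0.3188) ≈ 37.2°.

37.2°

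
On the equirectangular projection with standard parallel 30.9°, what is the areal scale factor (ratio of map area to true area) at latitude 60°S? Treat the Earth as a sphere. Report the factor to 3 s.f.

In the equirectangular projection with standard parallel φ₀ = 30.9° (x = Rλ cos φ₀, y = Rφ), meridians are true-scale (h = 1) and the parallel scale is k = cos φ₀ / cos φ.
Areal scale = h·k = 1 × cos φ₀ / cos φ; at 60°, h = 1.000, k = 1.716, so h·k = 1.716.

1.72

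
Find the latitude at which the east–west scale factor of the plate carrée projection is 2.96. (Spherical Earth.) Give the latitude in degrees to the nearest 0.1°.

70.3°

Plate carrée: h = 1, k = sec φ along parallels.
sec φ = 2.96  ⇒  cos φ = 0.3378  ⇒  φ ≈ 70.3°.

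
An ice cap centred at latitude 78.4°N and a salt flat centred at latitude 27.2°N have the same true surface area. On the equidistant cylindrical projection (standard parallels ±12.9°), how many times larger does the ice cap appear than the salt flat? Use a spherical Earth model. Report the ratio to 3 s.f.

With standard parallel φ₀ = 12.9°, the equirectangular projection gives x = Rλ cos φ₀, y = Rφ, so h = 1 and k = cos 12.9° / cos φ.
Areal scale at 78.4°: h·k = 1.000 × 4.848 = 4.848.
Areal scale at 27.2°: h·k = 1.000 × 1.096 = 1.096.
Ratio = 4.848/1.096 ≈ 4.42.

4.42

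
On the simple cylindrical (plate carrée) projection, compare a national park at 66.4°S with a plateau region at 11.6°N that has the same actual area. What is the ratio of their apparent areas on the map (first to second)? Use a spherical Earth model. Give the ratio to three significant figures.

In the plate carrée (x = Rλ, y = Rφ), meridians are true-scale (h = 1) and parallels are stretched by k = sec φ.
Areal scale at 66.4°: h·k = 1.000 × 2.498 = 2.498.
Areal scale at 11.6°: h·k = 1.000 × 1.021 = 1.021.
Ratio = 2.498/1.021 ≈ 2.45.

2.45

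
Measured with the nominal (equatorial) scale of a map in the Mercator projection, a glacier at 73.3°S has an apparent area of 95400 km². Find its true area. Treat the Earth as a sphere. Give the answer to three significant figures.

Mercator is conformal, so the point scale is isotropic: h = k = sec φ = 1/cos φ.
Areal scale = k² = sec²φ = 1/cos²(73.3°) = 1/0.2874² = 12.11.
True area = apparent / (areal scale) = 95400 / 12.11 ≈ 7880 km².

7880 km²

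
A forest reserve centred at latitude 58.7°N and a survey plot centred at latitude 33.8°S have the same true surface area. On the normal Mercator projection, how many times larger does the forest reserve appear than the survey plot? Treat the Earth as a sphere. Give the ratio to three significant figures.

On Mercator, area is exaggerated by sec²φ = 1/cos²φ.
At 58.7°: sec²(58.7°) = 1/0.5195² = 3.705.
At 33.8°: sec²(33.8°) = 1/0.8310² = 1.448.
Ratio = 3.705/1.448 = cos²(33.8°)/cos²(58.7°) ≈ 2.56.

2.56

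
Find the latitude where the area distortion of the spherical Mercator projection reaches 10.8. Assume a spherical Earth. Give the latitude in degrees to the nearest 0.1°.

72.3°

Mercator areal scale is sec²φ.
sec²φ = 10.8  ⇒  cos²φ = 0.09259  ⇒  cos φ = 0.3043.
φ = arccos(0.3043) ≈ 72.3°.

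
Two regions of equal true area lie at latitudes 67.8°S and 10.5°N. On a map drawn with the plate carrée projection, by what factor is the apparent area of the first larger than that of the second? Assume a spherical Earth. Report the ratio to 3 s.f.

2.60

For the equirectangular projection with φ₀ = 0 (plate carrée), h = 1 along meridians and k = sec φ along parallels.
Areal scale at 67.8°: h·k = 1.000 × 2.647 = 2.647.
Areal scale at 10.5°: h·k = 1.000 × 1.017 = 1.017.
Ratio = 2.647/1.017 ≈ 2.60.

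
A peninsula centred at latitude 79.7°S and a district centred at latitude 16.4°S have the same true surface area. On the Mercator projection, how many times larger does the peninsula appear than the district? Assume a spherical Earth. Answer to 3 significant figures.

On Mercator, area is exaggerated by sec²φ = 1/cos²φ.
At 79.7°: sec²(79.7°) = 1/0.1788² = 31.28.
At 16.4°: sec²(16.4°) = 1/0.9593² = 1.087.
Ratio = 31.28/1.087 = cos²(16.4°)/cos²(79.7°) ≈ 28.8.

28.8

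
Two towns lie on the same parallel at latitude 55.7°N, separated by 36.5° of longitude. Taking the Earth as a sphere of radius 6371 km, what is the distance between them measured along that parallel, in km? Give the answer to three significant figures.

2290 km

Arc length along a parallel = R cos φ · Δλ (with Δλ in radians).
= 6371 × cos 55.7° × (36.5° × π/180) = 6371 × 0.5635 × 0.6370 ≈ 2290 km.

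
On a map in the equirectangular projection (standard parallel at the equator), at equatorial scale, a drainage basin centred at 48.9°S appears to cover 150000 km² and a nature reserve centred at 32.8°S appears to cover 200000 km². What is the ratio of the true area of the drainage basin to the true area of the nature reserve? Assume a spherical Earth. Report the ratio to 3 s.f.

0.587

On the plate carrée, areal scale = h·k = 1 × sec φ, so true area = apparent × cos φ.
True area of drainage basin: 150000 × cos(48.9°) = 150000 × 0.6574 = 98610 km².
True area of nature reserve: 200000 × cos(32.8°) = 200000 × 0.8406 = 168100 km².
Ratio = 98610 / 168100 ≈ 0.587.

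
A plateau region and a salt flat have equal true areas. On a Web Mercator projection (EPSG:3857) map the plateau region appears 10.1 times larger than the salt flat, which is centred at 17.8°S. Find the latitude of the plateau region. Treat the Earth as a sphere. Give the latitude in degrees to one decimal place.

On Mercator, (apparent₁)/(apparent₂) = sec²φ₁ / sec²φ₂ when true areas are equal.
cos²φ₂ / cos²φ₁ = 10.1  ⇒  cos φ₁ = cos 17.8° / √10.1 = 0.9521/3.178 = 0.2996.
φ₁ = arccos(0.2996) ≈ 72.6°.

72.6°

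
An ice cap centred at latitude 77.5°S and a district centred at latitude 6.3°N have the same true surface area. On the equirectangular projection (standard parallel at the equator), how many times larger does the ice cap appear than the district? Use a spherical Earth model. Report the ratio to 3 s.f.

4.59

For the equirectangular projection with φ₀ = 0 (plate carrée), h = 1 along meridians and k = sec φ along parallels.
Areal scale at 77.5°: h·k = 1.000 × 4.620 = 4.620.
Areal scale at 6.3°: h·k = 1.000 × 1.006 = 1.006.
Ratio = 4.620/1.006 ≈ 4.59.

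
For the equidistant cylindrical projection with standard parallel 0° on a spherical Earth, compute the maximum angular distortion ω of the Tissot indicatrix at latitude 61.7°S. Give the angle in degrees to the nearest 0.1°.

In the plate carrée (x = Rλ, y = Rφ), meridians are true-scale (h = 1) and parallels are stretched by k = sec φ.
At 61.7°: h = 1.000, k = 2.109; principal scales a = 2.109, b = 1.000.
sin(ω/2) = (a − b)/(a + b) = 1.109/3.109 = 0.3568, so ω = 2 arcsin(0.3568) ≈ 41.8°.

41.8°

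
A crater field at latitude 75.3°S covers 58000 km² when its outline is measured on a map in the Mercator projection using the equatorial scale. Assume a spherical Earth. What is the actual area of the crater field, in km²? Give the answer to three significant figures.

For Mercator, h = k = sec φ (a conformal cylindrical projection has a single point scale, 1/cos φ).
Areal scale = k² = sec²φ = 1/cos²(75.3°) = 1/0.2538² = 15.53.
True area = apparent / (areal scale) = 58000 / 15.53 ≈ 3730 km².

3730 km²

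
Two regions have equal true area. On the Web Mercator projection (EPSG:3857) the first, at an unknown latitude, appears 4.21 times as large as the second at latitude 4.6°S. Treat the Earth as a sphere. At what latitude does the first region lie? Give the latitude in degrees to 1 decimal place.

60.9°

For equal true areas on Mercator, apparent areas scale as sec²φ, so the ratio is cos²φ₂ / cos²φ₁.
cos²φ₂ / cos²φ₁ = 4.21  ⇒  cos φ₁ = cos 4.6° / √4.21 = 0.9968/2.052 = 0.4858.
φ₁ = arccos(0.4858) ≈ 60.9°.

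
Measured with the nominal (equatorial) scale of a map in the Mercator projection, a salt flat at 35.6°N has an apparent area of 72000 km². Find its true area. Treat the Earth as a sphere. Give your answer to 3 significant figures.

47600 km²

The Mercator projection is conformal; its linear scale factor is the same in every direction and equals sec φ = 1/cos φ.
Areal scale = k² = sec²φ = 1/cos²(35.6°) = 1/0.8131² = 1.513.
True area = apparent / (areal scale) = 72000 / 1.513 ≈ 47600 km².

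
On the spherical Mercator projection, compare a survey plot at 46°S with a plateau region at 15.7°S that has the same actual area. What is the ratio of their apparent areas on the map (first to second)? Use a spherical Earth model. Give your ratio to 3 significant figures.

Mercator areal scale is sec²φ.
At 46°: sec²(46°) = 1/0.6947² = 2.072.
At 15.7°: sec²(15.7°) = 1/0.9627² = 1.079.
Ratio = 2.072/1.079 = cos²(15.7°)/cos²(46°) ≈ 1.92.

1.92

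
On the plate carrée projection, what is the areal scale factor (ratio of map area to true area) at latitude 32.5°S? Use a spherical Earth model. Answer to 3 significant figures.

1.19

Plate carrée maps x = Rλ, y = Rφ. The meridian scale is h = 1 and the parallel scale is k = 1/cos φ = sec φ.
Areal scale = h·k = 1 × sec φ; at 32.5°, h = 1.000, k = 1.186, so h·k = 1.186.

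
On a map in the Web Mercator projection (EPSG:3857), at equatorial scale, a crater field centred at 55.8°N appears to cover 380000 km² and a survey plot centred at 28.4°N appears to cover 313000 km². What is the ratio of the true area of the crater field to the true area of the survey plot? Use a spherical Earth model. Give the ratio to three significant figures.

0.496

Mercator's areal exaggeration is sec²φ; hence true area = (apparent area) · cos²φ.
True area of crater field: 380000 × cos²(55.8°) = 380000 × 0.3159 = 120100 km².
True area of survey plot: 313000 × cos²(28.4°) = 313000 × 0.7738 = 242200 km².
Ratio = 120100 / 242200 ≈ 0.496.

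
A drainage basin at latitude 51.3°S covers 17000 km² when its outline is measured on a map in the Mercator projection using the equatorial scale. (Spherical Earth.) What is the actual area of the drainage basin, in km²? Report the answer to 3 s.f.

6650 km²

Mercator is conformal, so the point scale is isotropic: h = k = sec φ = 1/cos φ.
Areal scale = k² = sec²φ = 1/cos²(51.3°) = 1/0.6252² = 2.558.
True area = apparent / (areal scale) = 17000 / 2.558 ≈ 6650 km².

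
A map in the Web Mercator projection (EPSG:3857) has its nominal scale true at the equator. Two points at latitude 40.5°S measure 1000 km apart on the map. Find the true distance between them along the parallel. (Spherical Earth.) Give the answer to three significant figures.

Mercator is conformal, so the point scale is isotropic: h = k = sec φ = 1/cos φ.
Along the parallel at 40.5°, map distances are exaggerated by k = sec 40.5° = 1.315.
True distance = 1000 / 1.315 = 1000 × cos 40.5° ≈ 760 km.

760 km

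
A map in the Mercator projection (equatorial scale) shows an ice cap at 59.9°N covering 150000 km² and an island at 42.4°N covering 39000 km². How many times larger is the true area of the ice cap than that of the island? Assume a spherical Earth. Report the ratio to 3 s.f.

On Mercator the areal scale is sec²φ, so true area = apparent × cos²φ.
True area of ice cap: 150000 × cos²(59.9°) = 150000 × 0.2515 = 37730 km².
True area of island: 39000 × cos²(42.4°) = 39000 × 0.5453 = 21270 km².
Ratio = 37730 / 21270 ≈ 1.77.

1.77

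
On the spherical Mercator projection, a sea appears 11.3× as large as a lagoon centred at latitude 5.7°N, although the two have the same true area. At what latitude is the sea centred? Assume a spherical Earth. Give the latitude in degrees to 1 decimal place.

72.8°

On Mercator, (apparent₁)/(apparent₂) = sec²φ₁ / sec²φ₂ when true areas are equal.
cos²φ₂ / cos²φ₁ = 11.3  ⇒  cos φ₁ = cos 5.7° / √11.3 = 0.9951/3.362 = 0.2960.
φ₁ = arccos(0.2960) ≈ 72.8°.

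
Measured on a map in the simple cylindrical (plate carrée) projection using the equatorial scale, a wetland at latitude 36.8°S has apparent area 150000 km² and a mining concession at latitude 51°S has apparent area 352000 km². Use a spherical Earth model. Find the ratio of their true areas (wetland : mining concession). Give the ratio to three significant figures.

0.542

Plate carrée has h = 1 and k = sec φ, giving areal scale sec φ; true area = (apparent area) · cos φ.
True area of wetland: 150000 × cos(36.8°) = 150000 × 0.8007 = 120100 km².
True area of mining concession: 352000 × cos(51°) = 352000 × 0.6293 = 221500 km².
Ratio = 120100 / 221500 ≈ 0.542.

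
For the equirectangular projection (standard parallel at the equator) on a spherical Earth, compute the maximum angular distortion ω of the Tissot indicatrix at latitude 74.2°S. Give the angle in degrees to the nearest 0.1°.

69.8°

For the equirectangular projection with φ₀ = 0 (plate carrée), h = 1 along meridians and k = sec φ along parallels.
At 74.2°: h = 1.000, k = 3.673; principal scales a = 3.673, b = 1.000.
sin(ω/2) = (a − b)/(a + b) = 2.673/4.673 = 0.5720, so ω = 2 arcsin(0.5720) ≈ 69.8°.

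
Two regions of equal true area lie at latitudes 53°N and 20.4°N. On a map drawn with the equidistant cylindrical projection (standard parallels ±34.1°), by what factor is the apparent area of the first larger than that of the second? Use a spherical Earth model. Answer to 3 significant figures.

In the equirectangular projection with standard parallel φ₀ = 34.1° (x = Rλ cos φ₀, y = Rφ), meridians are true-scale (h = 1) and the parallel scale is k = cos φ₀ / cos φ.
Areal scale at 53°: h·k = 1.000 × 1.376 = 1.376.
Areal scale at 20.4°: h·k = 1.000 × 0.8835 = 0.8835.
Ratio = 1.376/0.8835 ≈ 1.56.

1.56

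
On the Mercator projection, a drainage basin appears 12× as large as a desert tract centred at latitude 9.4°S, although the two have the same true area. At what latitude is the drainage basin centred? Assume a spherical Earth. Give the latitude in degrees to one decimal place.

73.5°

For equal true areas on Mercator, apparent areas scale as sec²φ, so the ratio is cos²φ₂ / cos²φ₁.
cos²φ₂ / cos²φ₁ = 12  ⇒  cos φ₁ = cos 9.4° / √12 = 0.9866/3.464 = 0.2848.
φ₁ = arccos(0.2848) ≈ 73.5°.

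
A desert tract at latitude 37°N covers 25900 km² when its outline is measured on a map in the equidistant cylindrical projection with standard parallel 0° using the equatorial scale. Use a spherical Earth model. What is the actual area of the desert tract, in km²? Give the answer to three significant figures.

For the equirectangular projection with φ₀ = 0 (plate carrée), h = 1 along meridians and k = sec φ along parallels.
Areal scale = h·k = 1 × sec φ; at 37°, h = 1.000, k = 1.252, so h·k = 1.252.
True area = apparent / (areal scale) = 25900 / 1.252 ≈ 20700 km².

20700 km²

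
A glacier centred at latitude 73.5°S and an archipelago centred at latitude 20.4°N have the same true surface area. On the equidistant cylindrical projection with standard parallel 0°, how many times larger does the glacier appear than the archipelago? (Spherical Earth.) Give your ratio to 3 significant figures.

For the equirectangular projection with φ₀ = 0 (plate carrée), h = 1 along meridians and k = sec φ along parallels.
Areal scale at 73.5°: h·k = 1.000 × 3.521 = 3.521.
Areal scale at 20.4°: h·k = 1.000 × 1.067 = 1.067.
Ratio = 3.521/1.067 ≈ 3.30.

3.30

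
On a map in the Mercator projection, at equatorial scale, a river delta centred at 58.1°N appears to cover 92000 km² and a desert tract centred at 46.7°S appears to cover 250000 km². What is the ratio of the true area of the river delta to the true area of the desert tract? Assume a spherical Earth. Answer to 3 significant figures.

Since Mercator area scale is 1/cos²φ, the true area equals the apparent area multiplied by cos²φ.
True area of river delta: 92000 × cos²(58.1°) = 92000 × 0.2792 = 25690 km².
True area of desert tract: 250000 × cos²(46.7°) = 250000 × 0.4703 = 117600 km².
Ratio = 25690 / 117600 ≈ 0.218.

0.218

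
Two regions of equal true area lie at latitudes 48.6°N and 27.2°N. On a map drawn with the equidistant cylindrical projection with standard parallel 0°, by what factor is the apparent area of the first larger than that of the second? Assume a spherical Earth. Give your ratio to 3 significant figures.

1.34

Plate carrée maps x = Rλ, y = Rφ. The meridian scale is h = 1 and the parallel scale is k = 1/cos φ = sec φ.
Areal scale at 48.6°: h·k = 1.000 × 1.512 = 1.512.
Areal scale at 27.2°: h·k = 1.000 × 1.124 = 1.124.
Ratio = 1.512/1.124 ≈ 1.34.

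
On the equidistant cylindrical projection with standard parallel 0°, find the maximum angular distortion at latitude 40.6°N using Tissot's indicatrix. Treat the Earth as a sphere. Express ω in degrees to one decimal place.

15.7°

In the plate carrée (x = Rλ, y = Rφ), meridians are true-scale (h = 1) and parallels are stretched by k = sec φ.
At 40.6°: h = 1.000, k = 1.317; principal scales a = 1.317, b = 1.000.
sin(ω/2) = (a − b)/(a + b) = 0.3171/2.317 = 0.1368, so ω = 2 arcsin(0.1368) ≈ 15.7°.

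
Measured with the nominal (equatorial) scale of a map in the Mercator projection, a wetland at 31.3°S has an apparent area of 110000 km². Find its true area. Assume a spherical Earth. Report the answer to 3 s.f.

The Mercator projection is conformal; its linear scale factor is the same in every direction and equals sec φ = 1/cos φ.
Areal scale = k² = sec²φ = 1/cos²(31.3°) = 1/0.8545² = 1.370.
True area = apparent / (areal scale) = 110000 / 1.370 ≈ 80300 km².

80300 km²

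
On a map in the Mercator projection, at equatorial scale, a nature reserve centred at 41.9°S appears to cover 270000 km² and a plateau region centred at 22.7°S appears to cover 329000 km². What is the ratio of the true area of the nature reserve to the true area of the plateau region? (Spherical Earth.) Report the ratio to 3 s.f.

0.534

On Mercator the areal scale is sec²φ, so true area = apparent × cos²φ.
True area of nature reserve: 270000 × cos²(41.9°) = 270000 × 0.5540 = 149600 km².
True area of plateau region: 329000 × cos²(22.7°) = 329000 × 0.8511 = 280000 km².
Ratio = 149600 / 280000 ≈ 0.534.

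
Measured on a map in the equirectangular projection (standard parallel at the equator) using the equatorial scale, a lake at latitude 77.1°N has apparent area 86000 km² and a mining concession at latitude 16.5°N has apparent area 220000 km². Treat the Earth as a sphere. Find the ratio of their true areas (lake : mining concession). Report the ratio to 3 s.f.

On the plate carrée, areal scale = h·k = 1 × sec φ, so true area = apparent × cos φ.
True area of lake: 86000 × cos(77.1°) = 86000 × 0.2233 = 19200 km².
True area of mining concession: 220000 × cos(16.5°) = 220000 × 0.9588 = 210900 km².
Ratio = 19200 / 210900 ≈ 0.0910.

0.0910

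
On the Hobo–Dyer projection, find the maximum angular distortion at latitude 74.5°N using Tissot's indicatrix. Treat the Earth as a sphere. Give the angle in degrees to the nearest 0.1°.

105.5°

The Hobo–Dyer projection is cylindrical equal-area with φ₀ = 37.5°. A cylindrical equal-area projection with standard parallel φ₀ has meridian scale h = cos φ / cos φ₀ and parallel scale k = cos φ₀ / cos φ (so areas are preserved, h·k = 1).
At 74.5°: h = 0.3368, k = 2.969; principal scales a = 2.969, b = 0.3368.
sin(ω/2) = (a − b)/(a + b) = 2.632/3.306 = 0.7962, so ω = 2 arcsin(0.7962) ≈ 105.5°.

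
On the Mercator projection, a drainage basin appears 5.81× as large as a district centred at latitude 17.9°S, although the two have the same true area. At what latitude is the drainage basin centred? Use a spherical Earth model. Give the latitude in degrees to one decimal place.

Mercator areal scale is sec²φ, so apparent-area ratio = sec²φ₁ / sec²φ₂ = cos²φ₂ / cos²φ₁.
cos²φ₂ / cos²φ₁ = 5.81  ⇒  cos φ₁ = cos 17.9° / √5.81 = 0.9516/2.410 = 0.3948.
φ₁ = arccos(0.3948) ≈ 66.7°.

66.7°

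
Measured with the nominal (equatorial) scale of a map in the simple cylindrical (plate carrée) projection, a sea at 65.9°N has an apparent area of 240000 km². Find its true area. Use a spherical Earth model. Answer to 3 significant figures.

98000 km²

Plate carrée maps x = Rλ, y = Rφ. The meridian scale is h = 1 and the parallel scale is k = 1/cos φ = sec φ.
Areal scale = h·k = 1 × sec φ; at 65.9°, h = 1.000, k = 2.449, so h·k = 2.449.
True area = apparent / (areal scale) = 240000 / 2.449 ≈ 98000 km².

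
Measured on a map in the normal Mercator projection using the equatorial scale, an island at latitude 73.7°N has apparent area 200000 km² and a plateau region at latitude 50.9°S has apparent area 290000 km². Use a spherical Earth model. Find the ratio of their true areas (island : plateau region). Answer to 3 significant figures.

0.137

On Mercator the areal scale is sec²φ, so true area = apparent × cos²φ.
True area of island: 200000 × cos²(73.7°) = 200000 × 0.07877 = 15750 km².
True area of plateau region: 290000 × cos²(50.9°) = 290000 × 0.3978 = 115300 km².
Ratio = 15750 / 115300 ≈ 0.137.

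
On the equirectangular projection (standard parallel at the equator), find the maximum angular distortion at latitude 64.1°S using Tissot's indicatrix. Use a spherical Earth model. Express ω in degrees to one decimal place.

46.2°

For the equirectangular projection with φ₀ = 0 (plate carrée), h = 1 along meridians and k = sec φ along parallels.
At 64.1°: h = 1.000, k = 2.289; principal scales a = 2.289, b = 1.000.
sin(ω/2) = (a − b)/(a + b) = 1.289/3.289 = 0.3920, so ω = 2 arcsin(0.3920) ≈ 46.2°.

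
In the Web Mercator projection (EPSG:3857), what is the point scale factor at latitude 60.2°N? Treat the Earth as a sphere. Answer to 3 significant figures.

2.01

For Mercator, h = k = sec φ (a conformal cylindrical projection has a single point scale, 1/cos φ).
k = 1/cos 60.2° = 1/0.4970 = 2.012.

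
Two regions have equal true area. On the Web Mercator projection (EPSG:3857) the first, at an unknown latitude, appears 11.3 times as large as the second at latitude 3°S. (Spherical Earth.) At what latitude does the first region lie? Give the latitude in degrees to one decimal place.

72.7°

Mercator areal scale is sec²φ, so apparent-area ratio = sec²φ₁ / sec²φ₂ = cos²φ₂ / cos²φ₁.
cos²φ₂ / cos²φ₁ = 11.3  ⇒  cos φ₁ = cos 3° / √11.3 = 0.9986/3.362 = 0.2971.
φ₁ = arccos(0.2971) ≈ 72.7°.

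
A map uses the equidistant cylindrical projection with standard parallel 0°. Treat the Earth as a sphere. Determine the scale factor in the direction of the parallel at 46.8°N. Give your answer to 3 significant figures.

1.46

In the plate carrée (x = Rλ, y = Rφ), meridians are true-scale (h = 1) and parallels are stretched by k = sec φ.
k = 1/cos 46.8° = 1/0.6845 = 1.461.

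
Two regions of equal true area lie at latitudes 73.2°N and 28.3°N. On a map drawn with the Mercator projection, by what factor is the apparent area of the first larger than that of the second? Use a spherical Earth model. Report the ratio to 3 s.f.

9.28

Mercator is conformal with k = sec φ, so areal scale = k² = sec²φ.
At 73.2°: sec²(73.2°) = 1/0.2890² = 11.97.
At 28.3°: sec²(28.3°) = 1/0.8805² = 1.290.
Ratio = 11.97/1.290 = cos²(28.3°)/cos²(73.2°) ≈ 9.28.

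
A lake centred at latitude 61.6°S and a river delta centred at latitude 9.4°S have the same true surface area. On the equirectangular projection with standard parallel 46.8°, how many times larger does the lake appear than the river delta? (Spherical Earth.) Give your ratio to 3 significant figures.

In the equirectangular projection with standard parallel φ₀ = 46.8° (x = Rλ cos φ₀, y = Rφ), meridians are true-scale (h = 1) and the parallel scale is k = cos φ₀ / cos φ.
Areal scale at 61.6°: h·k = 1.000 × 1.439 = 1.439.
Areal scale at 9.4°: h·k = 1.000 × 0.6939 = 0.6939.
Ratio = 1.439/0.6939 ≈ 2.07.

2.07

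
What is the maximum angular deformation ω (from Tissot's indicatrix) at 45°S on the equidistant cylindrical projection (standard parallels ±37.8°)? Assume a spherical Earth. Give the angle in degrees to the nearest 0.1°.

6.4°

In the equirectangular projection with standard parallel φ₀ = 37.8° (x = Rλ cos φ₀, y = Rφ), meridians are true-scale (h = 1) and the parallel scale is k = cos φ₀ / cos φ.
At 45°: h = 1.000, k = 1.117; principal scales a = 1.117, b = 1.000.
sin(ω/2) = (a − b)/(a + b) = 0.1174/2.117 = 0.05547, so ω = 2 arcsin(0.05547) ≈ 6.4°.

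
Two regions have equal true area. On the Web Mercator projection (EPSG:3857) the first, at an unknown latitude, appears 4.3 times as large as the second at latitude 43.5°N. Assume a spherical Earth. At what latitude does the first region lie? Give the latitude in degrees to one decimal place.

69.5°

On Mercator, (apparent₁)/(apparent₂) = sec²φ₁ / sec²φ₂ when true areas are equal.
cos²φ₂ / cos²φ₁ = 4.3  ⇒  cos φ₁ = cos 43.5° / √4.3 = 0.7254/2.074 = 0.3498.
φ₁ = arccos(0.3498) ≈ 69.5°.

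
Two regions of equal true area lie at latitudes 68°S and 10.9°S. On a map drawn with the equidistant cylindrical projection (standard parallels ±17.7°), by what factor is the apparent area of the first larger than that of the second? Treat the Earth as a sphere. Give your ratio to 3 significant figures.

In the equirectangular projection with standard parallel φ₀ = 17.7° (x = Rλ cos φ₀, y = Rφ), meridians are true-scale (h = 1) and the parallel scale is k = cos φ₀ / cos φ.
Areal scale at 68°: h·k = 1.000 × 2.543 = 2.543.
Areal scale at 10.9°: h·k = 1.000 × 0.9702 = 0.9702.
Ratio = 2.543/0.9702 ≈ 2.62.

2.62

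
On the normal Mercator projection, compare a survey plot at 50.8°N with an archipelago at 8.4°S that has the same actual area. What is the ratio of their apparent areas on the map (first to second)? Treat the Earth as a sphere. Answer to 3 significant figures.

On Mercator, area is exaggerated by sec²φ = 1/cos²φ.
At 50.8°: sec²(50.8°) = 1/0.6320² = 2.503.
At 8.4°: sec²(8.4°) = 1/0.9893² = 1.022.
Ratio = 2.503/1.022 = cos²(8.4°)/cos²(50.8°) ≈ 2.45.

2.45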